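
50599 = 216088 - 165489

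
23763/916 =23763/916=25.94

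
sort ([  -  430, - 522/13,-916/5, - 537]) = [ - 537 , - 430 ,-916/5, - 522/13] 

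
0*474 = 0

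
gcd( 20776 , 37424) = 8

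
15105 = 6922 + 8183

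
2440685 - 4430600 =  - 1989915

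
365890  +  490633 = 856523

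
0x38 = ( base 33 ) 1n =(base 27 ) 22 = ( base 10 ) 56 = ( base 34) 1M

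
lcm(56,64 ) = 448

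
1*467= 467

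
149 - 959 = -810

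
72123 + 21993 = 94116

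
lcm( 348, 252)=7308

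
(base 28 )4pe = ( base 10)3850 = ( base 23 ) 769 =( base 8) 7412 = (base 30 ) 48A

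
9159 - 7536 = 1623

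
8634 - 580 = 8054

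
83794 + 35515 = 119309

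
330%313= 17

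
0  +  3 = 3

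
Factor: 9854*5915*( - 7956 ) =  - 2^3  *  3^2*5^1*7^1*13^4 * 17^1*379^1 = - 463726677960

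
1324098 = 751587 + 572511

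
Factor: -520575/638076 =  -2^( - 2 ) * 5^2 * 11^1* 631^1 * 53173^(-1) = - 173525/212692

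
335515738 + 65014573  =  400530311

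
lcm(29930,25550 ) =1047550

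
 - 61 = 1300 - 1361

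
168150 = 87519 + 80631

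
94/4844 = 47/2422 =0.02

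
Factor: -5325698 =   -  2^1*7^1*197^1*1931^1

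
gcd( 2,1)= 1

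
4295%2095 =105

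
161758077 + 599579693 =761337770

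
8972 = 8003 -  - 969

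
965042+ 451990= 1417032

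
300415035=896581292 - 596166257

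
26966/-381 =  - 71 + 85/381  =  - 70.78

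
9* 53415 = 480735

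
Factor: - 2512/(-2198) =8/7 = 2^3*7^( - 1 ) 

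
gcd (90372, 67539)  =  3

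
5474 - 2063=3411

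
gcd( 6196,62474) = 2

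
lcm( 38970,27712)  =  1247040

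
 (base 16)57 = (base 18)4F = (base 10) 87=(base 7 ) 153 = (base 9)106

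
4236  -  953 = 3283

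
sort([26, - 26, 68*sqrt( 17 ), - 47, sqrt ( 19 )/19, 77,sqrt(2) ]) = [  -  47, - 26,sqrt ( 19) /19,sqrt( 2),26,77,68*sqrt( 17) ]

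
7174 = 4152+3022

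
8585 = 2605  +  5980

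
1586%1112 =474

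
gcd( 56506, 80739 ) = 1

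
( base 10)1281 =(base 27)1KC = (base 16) 501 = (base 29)1f5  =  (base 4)110001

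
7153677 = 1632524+5521153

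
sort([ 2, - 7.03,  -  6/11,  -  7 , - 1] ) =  [ - 7.03, - 7, - 1, - 6/11, 2] 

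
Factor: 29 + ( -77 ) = -48= - 2^4*3^1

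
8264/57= 8264/57 = 144.98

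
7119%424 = 335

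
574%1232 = 574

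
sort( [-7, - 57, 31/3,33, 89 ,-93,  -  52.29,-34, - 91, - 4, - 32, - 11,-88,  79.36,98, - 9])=[-93, - 91, - 88, -57, - 52.29, - 34, - 32,- 11, - 9, - 7 , - 4, 31/3 , 33,79.36,89 , 98 ]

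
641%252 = 137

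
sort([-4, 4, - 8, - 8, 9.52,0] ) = [ - 8, - 8, - 4 , 0, 4,  9.52 ] 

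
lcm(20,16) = 80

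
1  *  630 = 630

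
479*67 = 32093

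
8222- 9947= - 1725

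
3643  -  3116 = 527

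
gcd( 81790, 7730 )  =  10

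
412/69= 412/69 = 5.97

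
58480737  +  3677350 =62158087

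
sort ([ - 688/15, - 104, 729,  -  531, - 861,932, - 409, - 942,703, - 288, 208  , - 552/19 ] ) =[ - 942, - 861, - 531,-409,-288, - 104, - 688/15, - 552/19,  208, 703,729,  932 ]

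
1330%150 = 130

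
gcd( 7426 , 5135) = 79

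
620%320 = 300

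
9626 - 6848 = 2778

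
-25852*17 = -439484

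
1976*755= 1491880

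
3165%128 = 93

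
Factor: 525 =3^1*5^2*7^1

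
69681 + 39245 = 108926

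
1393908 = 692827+701081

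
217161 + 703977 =921138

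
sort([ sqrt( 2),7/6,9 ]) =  [7/6, sqrt( 2),9 ] 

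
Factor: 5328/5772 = 12/13 = 2^2 * 3^1*13^( - 1 )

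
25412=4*6353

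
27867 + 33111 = 60978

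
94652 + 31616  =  126268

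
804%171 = 120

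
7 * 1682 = 11774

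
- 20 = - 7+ - 13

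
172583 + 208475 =381058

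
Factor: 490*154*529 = 2^2*5^1 * 7^3*11^1*23^2 = 39918340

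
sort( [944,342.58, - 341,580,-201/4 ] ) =[- 341,-201/4,342.58, 580, 944 ] 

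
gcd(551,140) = 1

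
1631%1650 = 1631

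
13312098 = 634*20997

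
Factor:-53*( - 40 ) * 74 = 156880 = 2^4 *5^1*37^1*53^1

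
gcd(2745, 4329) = 9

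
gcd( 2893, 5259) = 1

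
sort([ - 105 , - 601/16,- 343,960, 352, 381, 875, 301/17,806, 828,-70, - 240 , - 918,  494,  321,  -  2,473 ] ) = [ - 918 , - 343, - 240,-105, - 70, - 601/16, - 2, 301/17,321, 352, 381,473, 494,806 , 828,875, 960]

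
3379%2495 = 884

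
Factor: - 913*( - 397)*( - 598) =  - 2^1*11^1 *13^1*23^1*83^1 * 397^1   =  - 216751678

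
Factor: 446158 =2^1* 19^1*59^1*  199^1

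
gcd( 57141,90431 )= 1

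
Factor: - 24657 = - 3^1*8219^1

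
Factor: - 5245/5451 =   -  3^( - 1)*5^1*23^( - 1 )*79^(-1)*1049^1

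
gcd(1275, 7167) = 3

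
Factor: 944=2^4*59^1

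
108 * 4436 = 479088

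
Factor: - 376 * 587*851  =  -187825912 = - 2^3*23^1*37^1*47^1*587^1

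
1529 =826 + 703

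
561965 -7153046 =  - 6591081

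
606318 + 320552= 926870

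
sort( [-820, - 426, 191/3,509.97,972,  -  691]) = [- 820, - 691, - 426, 191/3,509.97, 972]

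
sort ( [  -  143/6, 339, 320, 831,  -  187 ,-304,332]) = [ -304,- 187,- 143/6, 320, 332 , 339,831 ] 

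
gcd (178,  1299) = 1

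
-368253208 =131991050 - 500244258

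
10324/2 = 5162 = 5162.00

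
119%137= 119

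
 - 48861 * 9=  - 439749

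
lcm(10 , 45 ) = 90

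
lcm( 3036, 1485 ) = 136620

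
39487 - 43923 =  - 4436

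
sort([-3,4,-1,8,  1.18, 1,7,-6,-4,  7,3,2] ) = [-6,-4,-3, - 1, 1,1.18, 2, 3,4, 7 , 7, 8]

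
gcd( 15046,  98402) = 2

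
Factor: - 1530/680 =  - 2^( - 2 )*3^2 =- 9/4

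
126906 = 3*42302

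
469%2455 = 469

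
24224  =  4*6056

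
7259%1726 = 355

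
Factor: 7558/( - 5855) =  - 2^1*5^(- 1 )*1171^( - 1 ) * 3779^1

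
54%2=0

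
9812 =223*44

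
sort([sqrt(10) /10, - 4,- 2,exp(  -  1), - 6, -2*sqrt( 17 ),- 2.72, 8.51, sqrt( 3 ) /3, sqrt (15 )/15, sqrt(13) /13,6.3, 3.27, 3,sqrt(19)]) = [ - 2*sqrt (17), - 6,-4,-2.72,-2, sqrt(15)/15,sqrt(13) /13,sqrt( 10) /10,exp( - 1), sqrt( 3 ) /3, 3,3.27,sqrt( 19 ),6.3, 8.51]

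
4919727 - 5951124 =-1031397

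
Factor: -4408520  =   - 2^3  *  5^1*307^1*359^1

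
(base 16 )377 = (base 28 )13j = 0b1101110111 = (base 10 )887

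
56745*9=510705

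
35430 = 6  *5905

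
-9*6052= -54468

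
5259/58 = 5259/58 = 90.67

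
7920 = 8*990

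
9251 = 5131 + 4120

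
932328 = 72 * 12949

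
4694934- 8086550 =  - 3391616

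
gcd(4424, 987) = 7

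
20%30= 20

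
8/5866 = 4/2933 = 0.00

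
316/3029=316/3029 = 0.10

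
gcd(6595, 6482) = 1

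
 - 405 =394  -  799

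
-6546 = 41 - 6587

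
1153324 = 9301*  124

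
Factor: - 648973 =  - 13^1*49921^1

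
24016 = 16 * 1501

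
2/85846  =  1/42923 =0.00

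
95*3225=306375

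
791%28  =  7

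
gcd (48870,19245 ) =15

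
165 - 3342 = -3177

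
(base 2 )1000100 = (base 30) 28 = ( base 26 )2G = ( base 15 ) 48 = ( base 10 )68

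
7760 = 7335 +425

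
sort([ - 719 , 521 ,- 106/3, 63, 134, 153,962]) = [ - 719, - 106/3 , 63  ,  134, 153,521,962] 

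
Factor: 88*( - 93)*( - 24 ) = 196416 = 2^6*3^2*11^1 * 31^1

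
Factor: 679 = 7^1*97^1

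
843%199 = 47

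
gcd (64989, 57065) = 1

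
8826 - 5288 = 3538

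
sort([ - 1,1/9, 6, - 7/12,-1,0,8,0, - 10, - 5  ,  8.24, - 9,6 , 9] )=[  -  10,- 9, - 5, - 1, - 1 ,-7/12,  0,0,  1/9,6,6,8,8.24,9] 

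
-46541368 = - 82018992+35477624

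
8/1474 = 4/737=0.01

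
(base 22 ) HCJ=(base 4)2010333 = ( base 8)20477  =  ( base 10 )8511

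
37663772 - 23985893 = 13677879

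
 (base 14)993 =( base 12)1119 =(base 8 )3545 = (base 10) 1893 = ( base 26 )2KL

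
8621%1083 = 1040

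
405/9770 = 81/1954 = 0.04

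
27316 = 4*6829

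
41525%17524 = 6477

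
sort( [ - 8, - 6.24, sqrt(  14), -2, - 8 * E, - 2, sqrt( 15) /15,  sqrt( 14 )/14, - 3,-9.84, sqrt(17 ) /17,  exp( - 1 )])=[-8* E,  -  9.84 , - 8 ,-6.24, - 3, - 2, - 2, sqrt(17 ) /17,sqrt( 15)/15,sqrt( 14 )/14, exp( - 1), sqrt( 14)]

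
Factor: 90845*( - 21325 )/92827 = - 5^3*7^ ( - 1) *89^( - 1)*149^ ( - 1 )* 853^1*18169^1=- 1937269625/92827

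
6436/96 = 1609/24 = 67.04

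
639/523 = 1 + 116/523= 1.22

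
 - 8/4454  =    -  4/2227 =- 0.00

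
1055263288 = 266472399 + 788790889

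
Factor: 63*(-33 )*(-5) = 10395 = 3^3*5^1*7^1*11^1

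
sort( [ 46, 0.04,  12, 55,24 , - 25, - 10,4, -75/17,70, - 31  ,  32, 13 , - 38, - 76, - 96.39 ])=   [ - 96.39, - 76, - 38, - 31,-25, - 10 ,  -  75/17, 0.04,  4, 12, 13 , 24,32, 46,55,70 ] 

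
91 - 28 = 63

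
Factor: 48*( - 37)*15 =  - 2^4*3^2*5^1*37^1=- 26640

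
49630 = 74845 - 25215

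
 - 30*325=-9750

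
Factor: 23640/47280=1/2=   2^( - 1 ) 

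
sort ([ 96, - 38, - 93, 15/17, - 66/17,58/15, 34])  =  [-93, - 38, - 66/17,15/17,  58/15 , 34,96 ] 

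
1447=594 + 853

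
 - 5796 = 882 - 6678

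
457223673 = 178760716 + 278462957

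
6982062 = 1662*4201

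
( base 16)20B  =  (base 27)JA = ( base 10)523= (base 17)1DD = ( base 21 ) 13J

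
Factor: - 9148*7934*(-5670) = 411529915440 = 2^4 * 3^4*5^1*7^1*2287^1*3967^1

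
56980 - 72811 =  - 15831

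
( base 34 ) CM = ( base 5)3210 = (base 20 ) 11a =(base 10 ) 430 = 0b110101110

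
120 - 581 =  - 461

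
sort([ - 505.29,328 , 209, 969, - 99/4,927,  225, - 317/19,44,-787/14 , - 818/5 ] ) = [ - 505.29, - 818/5  , - 787/14, - 99/4,-317/19, 44, 209,225 , 328, 927,969] 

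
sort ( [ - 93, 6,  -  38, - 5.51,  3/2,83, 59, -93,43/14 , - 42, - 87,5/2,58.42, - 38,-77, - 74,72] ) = [ - 93, - 93, - 87,  -  77, - 74 , - 42, - 38, - 38, - 5.51,3/2,5/2,43/14,6 , 58.42,59,72, 83]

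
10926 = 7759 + 3167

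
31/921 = 31/921 = 0.03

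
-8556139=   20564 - 8576703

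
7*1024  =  7168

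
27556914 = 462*59647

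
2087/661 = 2087/661=3.16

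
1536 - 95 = 1441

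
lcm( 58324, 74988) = 524916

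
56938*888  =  50560944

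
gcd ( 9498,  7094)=2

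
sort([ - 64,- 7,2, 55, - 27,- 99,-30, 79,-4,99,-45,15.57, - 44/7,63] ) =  [ - 99,-64, - 45, - 30, - 27,  -  7,-44/7, - 4, 2, 15.57, 55,63,79, 99] 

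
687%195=102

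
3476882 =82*42401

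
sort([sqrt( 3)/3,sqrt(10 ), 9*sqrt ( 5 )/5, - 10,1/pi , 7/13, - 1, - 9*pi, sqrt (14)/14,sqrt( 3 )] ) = [ - 9*pi,  -  10, - 1,sqrt(14 ) /14, 1/pi,7/13, sqrt ( 3)/3,sqrt( 3 ) , sqrt(10 ),9*sqrt(5 )/5]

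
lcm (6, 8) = 24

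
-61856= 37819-99675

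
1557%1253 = 304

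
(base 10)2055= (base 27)2m3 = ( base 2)100000000111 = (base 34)1QF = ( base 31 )249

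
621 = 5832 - 5211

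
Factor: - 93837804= -2^2*3^1*2129^1*3673^1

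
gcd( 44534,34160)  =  14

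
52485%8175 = 3435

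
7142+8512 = 15654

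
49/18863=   49/18863 = 0.00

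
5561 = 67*83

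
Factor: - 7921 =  - 89^2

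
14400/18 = 800 = 800.00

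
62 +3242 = 3304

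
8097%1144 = 89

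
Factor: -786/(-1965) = 2^1*5^( - 1) = 2/5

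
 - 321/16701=- 1+5460/5567  =  -0.02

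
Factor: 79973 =79973^1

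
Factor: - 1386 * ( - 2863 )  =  2^1*3^2*7^2*11^1 * 409^1 = 3968118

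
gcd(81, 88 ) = 1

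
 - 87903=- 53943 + -33960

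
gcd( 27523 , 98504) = 1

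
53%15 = 8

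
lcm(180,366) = 10980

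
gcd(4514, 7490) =2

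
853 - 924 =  - 71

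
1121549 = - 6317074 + 7438623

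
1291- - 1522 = 2813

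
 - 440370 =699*( - 630 ) 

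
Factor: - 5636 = -2^2*1409^1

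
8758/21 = 417 + 1/21 =417.05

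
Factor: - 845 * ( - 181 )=152945 = 5^1*13^2 * 181^1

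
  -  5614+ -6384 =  - 11998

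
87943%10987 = 47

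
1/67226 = 1/67226 = 0.00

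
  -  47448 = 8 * (  -  5931 ) 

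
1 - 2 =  - 1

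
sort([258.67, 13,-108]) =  [ - 108 , 13, 258.67 ]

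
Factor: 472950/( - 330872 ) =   -  2^( - 2 )*3^2*5^2 * 59^(- 1)*701^( - 1 )*1051^1 = - 236475/165436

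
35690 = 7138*5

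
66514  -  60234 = 6280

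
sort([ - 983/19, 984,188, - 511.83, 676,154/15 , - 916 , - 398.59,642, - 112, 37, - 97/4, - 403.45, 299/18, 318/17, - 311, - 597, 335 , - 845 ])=[- 916, -845,  -  597, - 511.83, -403.45, - 398.59, - 311, - 112, - 983/19,- 97/4,154/15,299/18, 318/17,37  ,  188,335,642 , 676, 984 ]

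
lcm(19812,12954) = 336804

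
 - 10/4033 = -1+4023/4033 =- 0.00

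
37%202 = 37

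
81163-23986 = 57177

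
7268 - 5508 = 1760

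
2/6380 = 1/3190 = 0.00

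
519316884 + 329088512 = 848405396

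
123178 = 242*509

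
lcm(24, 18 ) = 72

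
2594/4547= 2594/4547 = 0.57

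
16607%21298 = 16607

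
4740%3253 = 1487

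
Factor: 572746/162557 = 2^1*23^1 * 12451^1*162557^(-1) 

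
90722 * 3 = 272166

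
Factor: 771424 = 2^5*24107^1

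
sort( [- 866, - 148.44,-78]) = [  -  866, - 148.44, - 78]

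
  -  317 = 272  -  589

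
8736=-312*( - 28 )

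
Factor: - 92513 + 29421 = - 63092 = -2^2*15773^1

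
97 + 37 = 134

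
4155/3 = 1385=   1385.00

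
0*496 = 0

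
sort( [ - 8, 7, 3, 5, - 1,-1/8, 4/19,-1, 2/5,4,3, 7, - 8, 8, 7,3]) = [-8,-8, - 1, - 1, - 1/8  ,  4/19,2/5 , 3 , 3,3,4, 5,  7, 7,7,  8 ]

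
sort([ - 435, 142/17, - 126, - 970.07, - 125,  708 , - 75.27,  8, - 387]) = [ - 970.07,-435, - 387, - 126, - 125, - 75.27  ,  8,  142/17,708]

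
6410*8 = 51280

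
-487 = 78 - 565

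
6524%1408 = 892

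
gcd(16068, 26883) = 309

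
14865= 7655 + 7210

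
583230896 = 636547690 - 53316794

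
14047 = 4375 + 9672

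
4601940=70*65742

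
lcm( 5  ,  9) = 45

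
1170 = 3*390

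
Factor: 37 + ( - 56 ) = - 19=- 19^1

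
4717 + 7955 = 12672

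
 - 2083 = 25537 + - 27620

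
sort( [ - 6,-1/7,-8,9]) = [ - 8,-6,- 1/7,9] 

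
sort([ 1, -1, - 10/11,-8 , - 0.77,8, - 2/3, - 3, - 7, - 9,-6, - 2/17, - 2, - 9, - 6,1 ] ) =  [ - 9, - 9, - 8,-7 , - 6, - 6, - 3, - 2, - 1, - 10/11, - 0.77, - 2/3 , - 2/17,1,1 , 8 ]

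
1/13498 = 1/13498 =0.00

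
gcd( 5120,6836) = 4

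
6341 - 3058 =3283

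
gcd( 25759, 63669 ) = 1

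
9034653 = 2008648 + 7026005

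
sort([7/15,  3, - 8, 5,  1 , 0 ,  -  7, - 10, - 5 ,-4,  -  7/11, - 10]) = [  -  10, - 10 , - 8, - 7, - 5, - 4,  -  7/11, 0, 7/15, 1, 3, 5]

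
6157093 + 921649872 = 927806965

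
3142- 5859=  - 2717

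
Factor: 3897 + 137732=141629  =  141629^1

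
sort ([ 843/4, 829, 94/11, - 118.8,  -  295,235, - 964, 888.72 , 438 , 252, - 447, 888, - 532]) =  [- 964,- 532, - 447, -295, - 118.8,94/11,843/4,235,  252,438,829, 888,888.72]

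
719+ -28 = 691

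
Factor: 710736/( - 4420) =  - 2^2*3^1 * 5^( - 1 )*67^1=- 804/5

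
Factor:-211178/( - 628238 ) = 319/949  =  11^1*13^( - 1)  *29^1 *73^(- 1) 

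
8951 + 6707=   15658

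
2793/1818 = 931/606= 1.54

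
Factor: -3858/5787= - 2/3 = - 2^1 * 3^( - 1)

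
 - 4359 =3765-8124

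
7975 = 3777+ 4198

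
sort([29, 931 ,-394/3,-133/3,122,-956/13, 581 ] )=[ - 394/3, - 956/13, - 133/3,29, 122, 581 , 931]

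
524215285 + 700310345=1224525630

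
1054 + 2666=3720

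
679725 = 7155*95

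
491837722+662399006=1154236728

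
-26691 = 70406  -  97097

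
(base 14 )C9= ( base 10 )177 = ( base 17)A7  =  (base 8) 261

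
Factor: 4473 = 3^2*7^1*71^1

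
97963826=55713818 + 42250008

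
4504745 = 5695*791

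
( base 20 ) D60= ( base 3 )21022001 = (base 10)5320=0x14C8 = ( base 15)189a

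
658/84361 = 658/84361 = 0.01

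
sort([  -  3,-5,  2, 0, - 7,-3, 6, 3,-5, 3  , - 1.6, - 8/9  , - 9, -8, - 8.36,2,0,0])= [ - 9, - 8.36, - 8, - 7, - 5, - 5, - 3,-3 , - 1.6, -8/9, 0, 0, 0,2, 2, 3,3 , 6 ] 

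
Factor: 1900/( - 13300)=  - 1/7 = - 7^( - 1)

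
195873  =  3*65291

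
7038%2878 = 1282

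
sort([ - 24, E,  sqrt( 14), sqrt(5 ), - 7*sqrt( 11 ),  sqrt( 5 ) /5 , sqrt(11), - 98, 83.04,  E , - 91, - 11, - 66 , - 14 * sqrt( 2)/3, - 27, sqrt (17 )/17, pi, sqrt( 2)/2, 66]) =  [ -98, - 91, - 66, - 27,-24, - 7*sqrt(11), - 11, - 14*sqrt(2)/3,sqrt( 17) /17,  sqrt(5)/5,sqrt( 2 ) /2, sqrt( 5 ),  E,E,pi, sqrt(11), sqrt(14),66, 83.04 ] 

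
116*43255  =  5017580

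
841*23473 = 19740793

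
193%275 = 193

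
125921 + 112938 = 238859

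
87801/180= 29267/60 = 487.78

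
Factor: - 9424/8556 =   -  2^2 * 3^(-1 ) * 19^1 * 23^(- 1 ) = -76/69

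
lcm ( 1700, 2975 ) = 11900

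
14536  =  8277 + 6259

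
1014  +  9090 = 10104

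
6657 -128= 6529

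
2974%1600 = 1374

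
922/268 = 3 + 59/134 = 3.44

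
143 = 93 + 50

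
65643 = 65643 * 1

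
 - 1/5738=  - 1/5738= - 0.00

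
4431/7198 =4431/7198 = 0.62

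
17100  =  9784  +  7316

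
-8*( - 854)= 6832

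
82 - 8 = 74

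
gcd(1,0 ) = 1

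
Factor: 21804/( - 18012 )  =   - 19^ ( - 1)*23^1 = - 23/19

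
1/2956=1/2956 =0.00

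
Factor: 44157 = 3^1*41^1*359^1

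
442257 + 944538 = 1386795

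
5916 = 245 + 5671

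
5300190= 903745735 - 898445545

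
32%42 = 32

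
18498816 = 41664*444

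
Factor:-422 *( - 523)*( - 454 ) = - 100200524 = - 2^2 * 211^1*227^1*523^1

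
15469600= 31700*488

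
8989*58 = 521362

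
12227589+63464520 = 75692109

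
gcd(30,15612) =6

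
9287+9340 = 18627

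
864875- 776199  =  88676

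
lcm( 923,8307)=8307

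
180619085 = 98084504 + 82534581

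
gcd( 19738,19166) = 2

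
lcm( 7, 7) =7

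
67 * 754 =50518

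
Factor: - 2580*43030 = -2^3*3^1  *  5^2*13^1*43^1*331^1 = -111017400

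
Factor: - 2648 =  - 2^3*331^1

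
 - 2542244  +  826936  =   - 1715308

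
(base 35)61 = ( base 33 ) 6D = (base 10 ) 211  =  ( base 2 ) 11010011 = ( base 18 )BD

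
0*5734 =0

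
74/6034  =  37/3017=   0.01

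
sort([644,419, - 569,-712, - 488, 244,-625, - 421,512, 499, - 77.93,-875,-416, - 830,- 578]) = [ - 875, - 830,-712,-625, - 578, - 569, - 488, - 421, - 416,  -  77.93, 244,  419, 499, 512, 644]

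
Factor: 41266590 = 2^1*3^1*5^1*311^1 * 4423^1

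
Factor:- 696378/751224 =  - 2^(  -  2 )*113^ ( - 1)*419^1 = - 419/452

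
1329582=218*6099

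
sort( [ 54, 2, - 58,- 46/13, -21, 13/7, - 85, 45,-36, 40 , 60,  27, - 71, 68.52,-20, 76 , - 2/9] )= [ - 85 , -71, - 58,-36, - 21, - 20 , - 46/13, - 2/9, 13/7, 2,27, 40, 45,54, 60, 68.52,  76] 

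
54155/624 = 54155/624 =86.79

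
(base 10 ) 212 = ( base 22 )9E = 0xD4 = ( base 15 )e2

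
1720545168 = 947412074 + 773133094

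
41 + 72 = 113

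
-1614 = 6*( - 269 ) 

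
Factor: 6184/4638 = 2^2*3^( - 1 ) = 4/3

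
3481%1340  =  801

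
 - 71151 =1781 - 72932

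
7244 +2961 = 10205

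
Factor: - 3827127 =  - 3^1*1275709^1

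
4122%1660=802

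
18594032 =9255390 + 9338642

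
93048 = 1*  93048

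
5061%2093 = 875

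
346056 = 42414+303642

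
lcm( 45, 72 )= 360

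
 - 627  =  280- 907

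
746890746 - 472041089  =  274849657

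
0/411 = 0 = 0.00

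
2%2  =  0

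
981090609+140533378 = 1121623987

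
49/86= 49/86 = 0.57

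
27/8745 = 9/2915  =  0.00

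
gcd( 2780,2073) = 1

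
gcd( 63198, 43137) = 9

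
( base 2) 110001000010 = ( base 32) 322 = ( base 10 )3138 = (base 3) 11022020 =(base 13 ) 1575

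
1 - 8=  - 7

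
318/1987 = 318/1987 = 0.16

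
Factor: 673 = 673^1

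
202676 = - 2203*( -92)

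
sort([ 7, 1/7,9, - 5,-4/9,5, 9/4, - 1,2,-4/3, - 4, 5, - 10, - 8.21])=[ - 10,-8.21, - 5,-4,- 4/3, - 1, - 4/9,1/7 , 2 , 9/4,5, 5, 7, 9] 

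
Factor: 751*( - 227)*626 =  - 106718602 = - 2^1*227^1 * 313^1*751^1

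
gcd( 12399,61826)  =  1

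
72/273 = 24/91  =  0.26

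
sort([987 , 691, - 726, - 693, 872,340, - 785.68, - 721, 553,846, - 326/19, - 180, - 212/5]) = [ - 785.68,- 726,-721,-693, - 180, - 212/5,- 326/19 , 340,553, 691, 846,872, 987 ]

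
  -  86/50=  -  2+7/25= - 1.72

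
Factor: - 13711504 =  - 2^4 * 856969^1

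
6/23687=6/23687 = 0.00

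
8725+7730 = 16455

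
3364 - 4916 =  - 1552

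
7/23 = 7/23 = 0.30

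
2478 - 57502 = - 55024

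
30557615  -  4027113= 26530502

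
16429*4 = 65716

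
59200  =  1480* 40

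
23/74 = 23/74 =0.31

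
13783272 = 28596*482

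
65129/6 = 65129/6 = 10854.83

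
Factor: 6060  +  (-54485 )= - 5^2*13^1 * 149^1 =-48425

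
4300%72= 52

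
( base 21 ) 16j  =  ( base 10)586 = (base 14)2DC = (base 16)24a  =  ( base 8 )1112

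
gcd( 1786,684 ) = 38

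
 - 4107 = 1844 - 5951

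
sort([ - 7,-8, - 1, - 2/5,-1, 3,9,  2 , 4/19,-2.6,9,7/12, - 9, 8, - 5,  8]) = [-9, - 8,- 7, - 5,-2.6, - 1, - 1 , - 2/5,4/19,7/12,  2 , 3,8, 8, 9,9]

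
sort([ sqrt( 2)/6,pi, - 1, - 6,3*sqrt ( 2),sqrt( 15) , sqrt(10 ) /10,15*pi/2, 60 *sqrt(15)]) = [ - 6, - 1, sqrt( 2) /6,sqrt( 10 ) /10, pi, sqrt(15) , 3*sqrt( 2 ),15*pi/2,60*sqrt( 15 )]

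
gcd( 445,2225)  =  445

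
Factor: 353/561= 3^( - 1)*11^(  -  1)*17^( - 1)*353^1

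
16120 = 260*62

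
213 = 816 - 603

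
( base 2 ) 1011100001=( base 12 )515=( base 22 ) 1BB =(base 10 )737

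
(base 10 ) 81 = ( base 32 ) 2H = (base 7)144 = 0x51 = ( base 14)5B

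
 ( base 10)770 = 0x302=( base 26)13G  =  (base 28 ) re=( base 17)2b5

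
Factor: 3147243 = 3^1*11^1 * 283^1*337^1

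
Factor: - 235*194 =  - 2^1*5^1*47^1 * 97^1 =- 45590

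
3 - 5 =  - 2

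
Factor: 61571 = 23^1*2677^1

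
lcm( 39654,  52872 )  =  158616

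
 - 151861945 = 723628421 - 875490366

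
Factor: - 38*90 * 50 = -2^3*3^2 * 5^3 *19^1 = - 171000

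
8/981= 8/981 = 0.01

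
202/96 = 101/48 = 2.10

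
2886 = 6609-3723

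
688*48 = 33024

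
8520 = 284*30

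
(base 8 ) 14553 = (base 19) i09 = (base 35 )5aw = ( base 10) 6507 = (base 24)b73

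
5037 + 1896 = 6933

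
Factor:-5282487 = -3^2 * 7^1*191^1*439^1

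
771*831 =640701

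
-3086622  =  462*(-6681 )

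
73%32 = 9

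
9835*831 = 8172885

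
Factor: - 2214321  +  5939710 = 3725389^1 = 3725389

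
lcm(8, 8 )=8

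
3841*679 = 2608039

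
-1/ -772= 1/772 = 0.00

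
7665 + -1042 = 6623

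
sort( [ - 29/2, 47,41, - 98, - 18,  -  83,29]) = [ - 98,- 83, - 18, -29/2,29,  41, 47 ]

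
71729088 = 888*80776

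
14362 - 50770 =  - 36408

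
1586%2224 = 1586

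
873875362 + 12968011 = 886843373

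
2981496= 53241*56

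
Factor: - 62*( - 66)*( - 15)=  - 61380 = - 2^2 *3^2* 5^1*11^1* 31^1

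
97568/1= 97568=97568.00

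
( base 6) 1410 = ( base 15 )196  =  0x16e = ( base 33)B3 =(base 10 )366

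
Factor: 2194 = 2^1* 1097^1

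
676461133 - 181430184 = 495030949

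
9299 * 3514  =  32676686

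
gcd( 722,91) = 1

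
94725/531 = 10525/59 = 178.39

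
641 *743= 476263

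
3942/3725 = 3942/3725 = 1.06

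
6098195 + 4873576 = 10971771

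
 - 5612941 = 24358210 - 29971151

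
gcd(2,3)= 1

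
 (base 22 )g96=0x1F0C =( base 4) 1330030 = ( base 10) 7948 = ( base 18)169A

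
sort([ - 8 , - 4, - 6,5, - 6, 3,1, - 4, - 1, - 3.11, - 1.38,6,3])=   [ - 8,  -  6,  -  6, - 4, - 4,- 3.11, - 1.38, - 1,1,3,3, 5,  6]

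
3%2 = 1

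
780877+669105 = 1449982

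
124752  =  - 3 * ( - 41584 ) 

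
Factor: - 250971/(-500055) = 5^( - 1)*7^1 *19^1*53^( - 1)=133/265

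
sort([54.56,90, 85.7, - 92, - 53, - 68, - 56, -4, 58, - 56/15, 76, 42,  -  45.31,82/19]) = [ -92, - 68,- 56 , - 53 , - 45.31, - 4,-56/15, 82/19 , 42,  54.56, 58, 76,  85.7 , 90]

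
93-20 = 73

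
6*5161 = 30966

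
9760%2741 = 1537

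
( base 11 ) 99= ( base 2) 1101100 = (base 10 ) 108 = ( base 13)84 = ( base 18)60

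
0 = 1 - 1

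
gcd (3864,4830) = 966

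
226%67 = 25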